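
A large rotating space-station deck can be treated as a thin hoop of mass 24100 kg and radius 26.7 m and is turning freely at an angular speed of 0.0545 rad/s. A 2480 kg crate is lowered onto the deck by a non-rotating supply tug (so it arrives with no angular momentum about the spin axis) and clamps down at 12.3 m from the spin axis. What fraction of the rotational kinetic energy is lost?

fraction ≈ 0.0214

The added mass arrives with no angular momentum about the spin axis, and any external torque about the spin axis is negligible, so the system's angular momentum is conserved.
I_p = (24100)(26.7)² = 1.718e+07 kg·m².
Added inertia Σmr² = (2480)(12.3)² = 3.752e+05 kg·m²; I_f = 1.718e+07 + 3.752e+05 = 1.756e+07 kg·m².
ω_f = I_p ω_i / I_f = (1.718e+07)(0.0545) / 1.756e+07 = 0.05334 rad/s.
KE_i = ½(1.718e+07)(0.05450 rad/s)² = 25520 J; KE_f = ½(1.756e+07)(0.05334)² = 24970 J.
Fraction lost = 0.02137.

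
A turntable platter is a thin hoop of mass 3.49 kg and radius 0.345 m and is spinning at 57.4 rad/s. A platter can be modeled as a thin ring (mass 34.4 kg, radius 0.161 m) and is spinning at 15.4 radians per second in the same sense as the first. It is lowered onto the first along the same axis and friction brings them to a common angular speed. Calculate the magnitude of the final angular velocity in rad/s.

|ω_f| ≈ 28.7 rad/s

No external torque acts about the common axis, so total angular momentum is conserved.
Moments of inertia: I_A = (3.49)(0.345)² = 0.4154 kg·m²; I_B = (34.4)(0.161)² = 0.8917 kg·m².
Taking A's sense as positive: L = (0.4154)(57.4) + (0.8917)(15.4) = 37.58 kg·m²·rad/s.
Combined I = 0.4154 + 0.8917 = 1.307 kg·m².
ω_f = L / I = 37.58 / 1.307 = 28.75 rad/s.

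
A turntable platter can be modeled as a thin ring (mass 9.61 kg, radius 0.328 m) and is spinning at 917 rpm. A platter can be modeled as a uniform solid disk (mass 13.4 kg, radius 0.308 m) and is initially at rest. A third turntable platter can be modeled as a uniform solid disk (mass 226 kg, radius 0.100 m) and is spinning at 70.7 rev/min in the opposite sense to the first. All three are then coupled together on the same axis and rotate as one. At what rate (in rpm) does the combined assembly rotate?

|ω_f| ≈ 310 rpm

No external torque acts about the common axis, so total angular momentum is conserved.
Moments of inertia: I_A = (9.61)(0.328)² = 1.034 kg·m²; I_B = ½(13.4)(0.308)² = 0.6356 kg·m²; I_C = ½(226)(0.100)² = 1.130 kg·m².
Taking A's sense as positive: L = (1.034)(917) − (1.130)(70.7) = 868.2 kg·m²·rpm.
Combined I = 1.034 + 0.6356 + 1.130 = 2.799 kg·m².
ω_f = L / I = 868.2 / 2.799 = 310.1 rpm.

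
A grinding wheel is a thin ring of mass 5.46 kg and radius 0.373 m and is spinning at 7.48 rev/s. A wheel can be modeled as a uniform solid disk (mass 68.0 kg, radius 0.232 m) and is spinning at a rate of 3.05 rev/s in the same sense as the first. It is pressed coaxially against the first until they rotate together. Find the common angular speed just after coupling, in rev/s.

|ω_f| ≈ 4.35 rev/s

No external torque acts about the common axis, so total angular momentum is conserved.
Moments of inertia: I_A = (5.46)(0.373)² = 0.7596 kg·m²; I_B = ½(68.0)(0.232)² = 1.830 kg·m².
Taking A's sense as positive: L = (0.7596)(7.48) + (1.830)(3.05) = 11.26 kg·m²·rev/s.
Combined I = 0.7596 + 1.830 = 2.590 kg·m².
ω_f = L / I = 11.26 / 2.590 = 4.349 rev/s.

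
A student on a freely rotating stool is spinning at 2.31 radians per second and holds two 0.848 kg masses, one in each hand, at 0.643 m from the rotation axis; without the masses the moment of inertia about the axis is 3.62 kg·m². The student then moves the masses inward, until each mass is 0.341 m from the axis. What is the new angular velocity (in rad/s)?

With no external torque about the axis, L is conserved: I₁ω₁ = I₂ω₂.
I₁ = 3.62 + 2(0.848)(0.643)² = 4.321 kg·m²; I₂ = 3.62 + 2(0.848)(0.341)² = 3.817 kg·m².
ω₂ = I₁ω₁ / I₂ = (4.321)(2.31 rad/s) / (3.817) = 2.615 rad/s.

ω₂ ≈ 2.61 rad/s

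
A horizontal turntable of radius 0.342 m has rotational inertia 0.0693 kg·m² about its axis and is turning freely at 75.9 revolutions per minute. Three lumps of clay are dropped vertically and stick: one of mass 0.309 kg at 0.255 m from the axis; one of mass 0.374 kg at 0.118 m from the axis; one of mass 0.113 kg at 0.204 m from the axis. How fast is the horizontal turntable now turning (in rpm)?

ω_f ≈ 53.0 rpm

No external torque acts about the axis; L_before = L_after.
Added inertia Σmr² = (0.309)(0.255)² + (0.374)(0.118)² + (0.113)(0.204)² = 0.03000 kg·m²; I_f = 0.06930 + 0.03000 = 0.09930 kg·m².
ω_f = I_p ω_i / I_f = (0.06930)(75.9) / 0.09930 = 52.97 rpm.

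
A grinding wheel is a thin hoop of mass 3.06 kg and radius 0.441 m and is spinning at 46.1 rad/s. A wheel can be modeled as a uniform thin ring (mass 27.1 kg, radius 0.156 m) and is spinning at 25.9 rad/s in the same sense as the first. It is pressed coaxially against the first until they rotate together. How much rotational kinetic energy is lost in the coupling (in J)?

ΔKE lost ≈ 63.8 J

The coupling torques are internal; angular momentum about the shared axis is conserved.
Moments of inertia: I_A = (3.06)(0.441)² = 0.5951 kg·m²; I_B = (27.1)(0.156)² = 0.6595 kg·m².
Taking A's sense as positive: L = (0.5951)(46.1) + (0.6595)(25.9) = 44.52 kg·m²·rad/s.
Combined I = 0.5951 + 0.6595 = 1.255 kg·m².
ω_f = L / I = 44.52 / 1.255 = 35.48 rad/s.
KE_i = ½ΣIω² = 853.6 J; KE_f = ½(1.255)(35.48)² = 789.7 J.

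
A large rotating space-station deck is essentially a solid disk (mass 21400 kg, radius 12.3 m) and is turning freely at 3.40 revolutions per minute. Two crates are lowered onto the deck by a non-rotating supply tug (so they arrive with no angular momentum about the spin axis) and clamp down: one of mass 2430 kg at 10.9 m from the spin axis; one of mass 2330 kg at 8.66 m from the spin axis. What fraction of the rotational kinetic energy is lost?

The added mass arrives with no angular momentum about the spin axis, and any external torque about the spin axis is negligible, so the system's angular momentum is conserved.
I_p = ½(21400)(12.3)² = 1.619e+06 kg·m².
Added inertia Σmr² = (2430)(10.9)² + (2330)(8.66)² = 4.634e+05 kg·m²; I_f = 1.619e+06 + 4.634e+05 = 2.082e+06 kg·m².
ω_f = I_p ω_i / I_f = (1.619e+06)(3.40) / 2.082e+06 = 2.643 rpm.
KE_i = ½(1.619e+06)(0.3560 rad/s)² = 1.026e+05 J; KE_f = ½(2.082e+06)(0.2768)² = 79770 J.
Fraction lost = 0.2226.

fraction ≈ 0.223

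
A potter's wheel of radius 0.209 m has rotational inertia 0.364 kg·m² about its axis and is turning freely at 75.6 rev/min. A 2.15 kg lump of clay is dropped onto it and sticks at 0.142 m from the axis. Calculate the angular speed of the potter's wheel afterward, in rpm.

The added mass arrives with no angular momentum about the axis, and any external torque about the axis is negligible, so the system's angular momentum is conserved.
Added inertia Σmr² = (2.15)(0.142)² = 0.04335 kg·m²; I_f = 0.3640 + 0.04335 = 0.4074 kg·m².
ω_f = I_p ω_i / I_f = (0.3640)(75.6) / 0.4074 = 67.55 rpm.

ω_f ≈ 67.6 rpm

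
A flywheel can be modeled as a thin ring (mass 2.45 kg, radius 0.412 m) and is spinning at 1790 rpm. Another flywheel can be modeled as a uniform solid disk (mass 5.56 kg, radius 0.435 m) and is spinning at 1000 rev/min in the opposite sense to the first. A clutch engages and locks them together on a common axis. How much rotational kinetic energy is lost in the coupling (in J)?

The coupling torques are internal; angular momentum about the shared axis is conserved.
Moments of inertia: I_A = (2.45)(0.412)² = 0.4159 kg·m²; I_B = ½(5.56)(0.435)² = 0.5260 kg·m².
Taking A's sense as positive: L = (0.4159)(1790) − (0.5260)(1000) = 218.4 kg·m²·rpm.
Combined I = 0.4159 + 0.5260 = 0.9419 kg·m².
ω_f = L / I = 218.4 / 0.9419 = 231.8 rpm.
KE_i = ½ΣIω² = 10190 J; KE_f = ½(0.9419)(24.28)² = 277.6 J.

ΔKE lost ≈ 9910 J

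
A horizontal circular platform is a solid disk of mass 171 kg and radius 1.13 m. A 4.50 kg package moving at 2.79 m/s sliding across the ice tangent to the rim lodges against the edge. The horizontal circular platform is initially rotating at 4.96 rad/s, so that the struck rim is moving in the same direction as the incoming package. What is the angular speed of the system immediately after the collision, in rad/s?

|ω_f| ≈ 4.84 rad/s

About the central axle the impulsive forces during the collision are internal, so angular momentum about that axis is conserved.
I_p = ½(171)(1.13)² = 109.2 kg·m². Taking the sense of the package's angular momentum as positive, L_{package} = m v R = (4.50)(2.79)(1.13) = 14.19 kg·m²/s.
L_i = +I_p ω_p + m v R = +(109.2)(4.96) + 14.19 = 555.7 kg·m²/s.
After sticking, I_f = I_p + m R² = 109.2 + (4.50)(1.13)² = 114.9 kg·m².
ω_f = L_i / I_f = 555.7 / 114.9 = 4.835 rad/s.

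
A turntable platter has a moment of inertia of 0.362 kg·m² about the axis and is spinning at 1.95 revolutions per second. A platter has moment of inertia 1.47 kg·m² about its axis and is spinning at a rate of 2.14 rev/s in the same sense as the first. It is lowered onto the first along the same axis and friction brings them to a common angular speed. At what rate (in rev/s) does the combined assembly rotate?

The coupling torques are internal; angular momentum about the shared axis is conserved.
Taking A's sense as positive: L = (0.3620)(1.95) + (1.470)(2.14) = 3.852 kg·m²·rev/s.
Combined I = 0.3620 + 1.470 = 1.832 kg·m².
ω_f = L / I = 3.852 / 1.832 = 2.102 rev/s.

|ω_f| ≈ 2.10 rev/s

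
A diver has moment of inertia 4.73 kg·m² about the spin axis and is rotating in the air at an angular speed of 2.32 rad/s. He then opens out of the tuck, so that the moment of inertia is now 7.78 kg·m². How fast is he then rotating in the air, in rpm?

Angular momentum about the spin axis is conserved since the torque about it is zero.
ω₂ = I₁ω₁ / I₂ = (4.730)(2.32 rad/s) / (7.780) = 1.410 rad/s = 13.47 rpm.

ω₂ ≈ 13.5 rpm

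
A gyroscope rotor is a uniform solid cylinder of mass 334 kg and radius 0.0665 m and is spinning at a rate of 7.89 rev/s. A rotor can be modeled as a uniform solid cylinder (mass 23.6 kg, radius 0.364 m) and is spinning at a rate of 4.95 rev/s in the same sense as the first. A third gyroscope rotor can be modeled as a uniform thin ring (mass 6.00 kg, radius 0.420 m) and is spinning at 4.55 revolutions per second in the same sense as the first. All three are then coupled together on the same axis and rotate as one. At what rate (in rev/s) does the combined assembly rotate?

|ω_f| ≈ 5.47 rev/s

No external torque acts about the common axis, so total angular momentum is conserved.
Moments of inertia: I_A = ½(334)(0.0665)² = 0.7385 kg·m²; I_B = ½(23.6)(0.364)² = 1.563 kg·m²; I_C = (6.00)(0.420)² = 1.058 kg·m².
Taking A's sense as positive: L = (0.7385)(7.89) + (1.563)(4.95) + (1.058)(4.55) = 18.38 kg·m²·rev/s.
Combined I = 0.7385 + 1.563 + 1.058 = 3.360 kg·m².
ω_f = L / I = 18.38 / 3.360 = 5.470 rev/s.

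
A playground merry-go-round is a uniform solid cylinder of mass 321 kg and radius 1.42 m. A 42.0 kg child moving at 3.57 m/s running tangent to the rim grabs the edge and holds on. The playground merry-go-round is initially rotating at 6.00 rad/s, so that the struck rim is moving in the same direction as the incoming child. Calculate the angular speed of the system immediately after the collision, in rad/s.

|ω_f| ≈ 5.28 rad/s

About the axle the impulsive forces during the collision are internal, so angular momentum about that axis is conserved.
I_p = ½(321)(1.42)² = 323.6 kg·m². Taking the sense of the child's angular momentum as positive, L_{child} = m v R = (42.0)(3.57)(1.42) = 212.9 kg·m²/s.
L_i = +I_p ω_p + m v R = +(323.6)(6.00) + 212.9 = 2155 kg·m²/s.
After sticking, I_f = I_p + m R² = 323.6 + (42.0)(1.42)² = 408.3 kg·m².
ω_f = L_i / I_f = 2155 / 408.3 = 5.277 rad/s.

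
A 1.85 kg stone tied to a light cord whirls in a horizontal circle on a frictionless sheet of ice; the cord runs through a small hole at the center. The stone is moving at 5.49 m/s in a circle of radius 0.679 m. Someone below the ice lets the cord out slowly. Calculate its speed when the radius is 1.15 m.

v₂ ≈ 3.24 m/s

The only horizontal force on the mass is along the cord (radial), so it exerts no torque about the hole and angular momentum m v r is conserved.
v₂ = v₁ r₁ / r₂ = (5.49)(0.679) / (1.15) = 3.241 m/s.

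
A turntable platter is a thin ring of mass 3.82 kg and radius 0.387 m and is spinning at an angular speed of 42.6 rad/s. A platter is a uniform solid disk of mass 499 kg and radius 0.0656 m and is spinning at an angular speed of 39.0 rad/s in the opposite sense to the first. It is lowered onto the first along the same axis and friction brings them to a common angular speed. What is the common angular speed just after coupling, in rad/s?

No external torque acts about the common axis, so total angular momentum is conserved.
Moments of inertia: I_A = (3.82)(0.387)² = 0.5721 kg·m²; I_B = ½(499)(0.0656)² = 1.074 kg·m².
Taking A's sense as positive: L = (0.5721)(42.6) − (1.074)(39.0) = -17.50 kg·m²·rad/s.
Combined I = 0.5721 + 1.074 = 1.646 kg·m².
ω_f = L / I = -17.50 / 1.646 = -10.63 rad/s.

|ω_f| ≈ 10.6 rad/s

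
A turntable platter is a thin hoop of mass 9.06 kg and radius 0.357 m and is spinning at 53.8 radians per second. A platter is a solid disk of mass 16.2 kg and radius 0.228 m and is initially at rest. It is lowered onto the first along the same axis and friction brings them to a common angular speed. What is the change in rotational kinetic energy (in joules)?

No external torque acts about the common axis, so total angular momentum is conserved.
Moments of inertia: I_A = (9.06)(0.357)² = 1.155 kg·m²; I_B = ½(16.2)(0.228)² = 0.4211 kg·m².
Taking A's sense as positive: L = (1.155)(53.8) = 62.12 kg·m²·rad/s.
Combined I = 1.155 + 0.4211 = 1.576 kg·m².
ω_f = L / I = 62.12 / 1.576 = 39.42 rad/s.
KE_i = ½ΣIω² = 1671 J; KE_f = ½(1.576)(39.42)² = 1225 J.

ΔKE ≈ -447 J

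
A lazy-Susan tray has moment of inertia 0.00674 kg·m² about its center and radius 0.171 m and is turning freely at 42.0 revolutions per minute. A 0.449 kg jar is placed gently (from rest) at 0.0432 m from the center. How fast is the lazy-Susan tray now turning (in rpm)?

ω_f ≈ 37.4 rpm

No external torque acts about the center; L_before = L_after.
Added inertia Σmr² = (0.449)(0.0432)² = 0.0008379 kg·m²; I_f = 0.006740 + 0.0008379 = 0.007578 kg·m².
ω_f = I_p ω_i / I_f = (0.006740)(42.0) / 0.007578 = 37.36 rpm.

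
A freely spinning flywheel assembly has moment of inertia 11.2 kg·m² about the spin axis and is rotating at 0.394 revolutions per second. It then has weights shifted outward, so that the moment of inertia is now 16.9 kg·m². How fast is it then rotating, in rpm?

With no external torque about the axis, L is conserved: I₁ω₁ = I₂ω₂.
ω₂ = I₁ω₁ / I₂ = (11.20)(0.394 rev/s) / (16.90) = 0.2611 rev/s = 15.67 rpm.

ω₂ ≈ 15.7 rpm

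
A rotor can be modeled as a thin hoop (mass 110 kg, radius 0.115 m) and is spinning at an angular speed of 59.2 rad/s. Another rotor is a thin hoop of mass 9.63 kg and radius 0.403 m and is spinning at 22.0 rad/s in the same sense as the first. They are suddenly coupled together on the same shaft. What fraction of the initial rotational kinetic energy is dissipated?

fraction ≈ 0.178

The coupling torques are internal; angular momentum about the shared axis is conserved.
Moments of inertia: I_A = (110)(0.115)² = 1.455 kg·m²; I_B = (9.63)(0.403)² = 1.564 kg·m².
Taking A's sense as positive: L = (1.455)(59.2) + (1.564)(22.0) = 120.5 kg·m²·rad/s.
Combined I = 1.455 + 1.564 = 3.019 kg·m².
ω_f = L / I = 120.5 / 3.019 = 39.93 rad/s.
KE_i = ½ΣIω² = 2928 J; KE_f = ½(3.019)(39.93)² = 2406 J.
Fraction dissipated = (KE_i − KE_f)/KE_i = 0.1781.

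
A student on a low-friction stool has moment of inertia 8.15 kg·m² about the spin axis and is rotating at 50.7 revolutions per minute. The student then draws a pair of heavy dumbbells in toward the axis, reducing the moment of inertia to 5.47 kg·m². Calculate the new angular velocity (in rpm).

ω₂ ≈ 75.5 rpm

No external torque acts about the spin axis, so angular momentum is conserved.
ω₂ = I₁ω₁ / I₂ = (8.150)(50.7 rpm) / (5.470) = 75.54 rpm.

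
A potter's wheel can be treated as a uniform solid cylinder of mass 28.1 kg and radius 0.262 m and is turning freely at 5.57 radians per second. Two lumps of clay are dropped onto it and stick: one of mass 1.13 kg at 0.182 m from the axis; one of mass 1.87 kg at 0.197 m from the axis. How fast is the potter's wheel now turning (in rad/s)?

The added mass arrives with no angular momentum about the axis, and any external torque about the axis is negligible, so the system's angular momentum is conserved.
I_p = ½(28.1)(0.262)² = 0.9644 kg·m².
Added inertia Σmr² = (1.13)(0.182)² + (1.87)(0.197)² = 0.1100 kg·m²; I_f = 0.9644 + 0.1100 = 1.074 kg·m².
ω_f = I_p ω_i / I_f = (0.9644)(5.57) / 1.074 = 5.000 rad/s.

ω_f ≈ 5.00 rad/s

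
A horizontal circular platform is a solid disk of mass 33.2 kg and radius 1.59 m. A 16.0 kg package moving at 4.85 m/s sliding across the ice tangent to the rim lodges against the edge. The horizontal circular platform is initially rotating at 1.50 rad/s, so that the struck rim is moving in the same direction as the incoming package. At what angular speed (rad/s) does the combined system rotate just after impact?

About the central axle the impulsive forces during the collision are internal, so angular momentum about that axis is conserved.
I_p = ½(33.2)(1.59)² = 41.97 kg·m². Taking the sense of the package's angular momentum as positive, L_{package} = m v R = (16.0)(4.85)(1.59) = 123.4 kg·m²/s.
L_i = +I_p ω_p + m v R = +(41.97)(1.50) + 123.4 = 186.3 kg·m²/s.
After sticking, I_f = I_p + m R² = 41.97 + (16.0)(1.59)² = 82.42 kg·m².
ω_f = L_i / I_f = 186.3 / 82.42 = 2.261 rad/s.

|ω_f| ≈ 2.26 rad/s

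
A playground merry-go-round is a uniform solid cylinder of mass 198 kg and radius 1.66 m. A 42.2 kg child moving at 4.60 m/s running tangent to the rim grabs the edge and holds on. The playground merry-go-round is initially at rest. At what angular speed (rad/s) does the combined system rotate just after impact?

|ω_f| ≈ 0.828 rad/s

The axle reaction passes through the axle and exerts no torque about it; angular momentum about the axle is conserved through the impact.
I_p = ½(198)(1.66)² = 272.8 kg·m². Taking the sense of the child's angular momentum as positive, L_{child} = m v R = (42.2)(4.60)(1.66) = 322.2 kg·m²/s.
L_i = 0 + 322.2 = 322.2 kg·m²/s.
After sticking, I_f = I_p + m R² = 272.8 + (42.2)(1.66)² = 389.1 kg·m².
ω_f = L_i / I_f = 322.2 / 389.1 = 0.8282 rad/s.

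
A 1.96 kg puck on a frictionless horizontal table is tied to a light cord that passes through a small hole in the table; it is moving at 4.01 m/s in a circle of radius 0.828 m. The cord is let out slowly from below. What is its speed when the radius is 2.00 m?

v₂ ≈ 1.66 m/s

The only horizontal force on the mass is along the cord (radial), so it exerts no torque about the hole and angular momentum m v r is conserved.
v₂ = v₁ r₁ / r₂ = (4.01)(0.828) / (2.00) = 1.660 m/s.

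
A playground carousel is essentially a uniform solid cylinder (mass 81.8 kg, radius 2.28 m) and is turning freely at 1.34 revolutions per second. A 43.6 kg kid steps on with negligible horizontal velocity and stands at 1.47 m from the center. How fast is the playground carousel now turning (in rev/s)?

ω_f ≈ 0.929 rev/s

No external torque acts about the center; L_before = L_after.
I_p = ½(81.8)(2.28)² = 212.6 kg·m².
Added inertia Σmr² = (43.6)(1.47)² = 94.22 kg·m²; I_f = 212.6 + 94.22 = 306.8 kg·m².
ω_f = I_p ω_i / I_f = (212.6)(1.34) / 306.8 = 0.9285 rev/s.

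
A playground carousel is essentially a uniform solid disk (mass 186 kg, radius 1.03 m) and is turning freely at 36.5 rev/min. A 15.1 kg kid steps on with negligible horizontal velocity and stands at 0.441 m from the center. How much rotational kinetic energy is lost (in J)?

energy lost ≈ 20.8 J

The added mass arrives with no angular momentum about the center, and any external torque about the center is negligible, so the system's angular momentum is conserved.
I_p = ½(186)(1.03)² = 98.66 kg·m².
Added inertia Σmr² = (15.1)(0.441)² = 2.937 kg·m²; I_f = 98.66 + 2.937 = 101.6 kg·m².
ω_f = I_p ω_i / I_f = (98.66)(36.5) / 101.6 = 35.45 rpm.
KE_i = ½(98.66)(3.822 rad/s)² = 720.7 J; KE_f = ½(101.6)(3.712)² = 699.9 J.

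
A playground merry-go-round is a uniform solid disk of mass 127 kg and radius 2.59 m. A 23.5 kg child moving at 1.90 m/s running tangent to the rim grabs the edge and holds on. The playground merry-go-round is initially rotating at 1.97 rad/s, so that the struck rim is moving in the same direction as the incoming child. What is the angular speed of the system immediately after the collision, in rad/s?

|ω_f| ≈ 1.64 rad/s

The axle reaction passes through the axle and exerts no torque about it; angular momentum about the axle is conserved through the impact.
I_p = ½(127)(2.59)² = 426.0 kg·m². Taking the sense of the child's angular momentum as positive, L_{child} = m v R = (23.5)(1.90)(2.59) = 115.6 kg·m²/s.
L_i = +I_p ω_p + m v R = +(426.0)(1.97) + 115.6 = 954.8 kg·m²/s.
After sticking, I_f = I_p + m R² = 426.0 + (23.5)(2.59)² = 583.6 kg·m².
ω_f = L_i / I_f = 954.8 / 583.6 = 1.636 rad/s.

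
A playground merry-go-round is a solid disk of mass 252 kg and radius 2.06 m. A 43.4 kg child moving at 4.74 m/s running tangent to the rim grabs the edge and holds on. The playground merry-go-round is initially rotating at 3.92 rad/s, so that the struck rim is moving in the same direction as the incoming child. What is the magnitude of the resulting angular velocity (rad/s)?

|ω_f| ≈ 3.51 rad/s

About the axle the impulsive forces during the collision are internal, so angular momentum about that axis is conserved.
I_p = ½(252)(2.06)² = 534.7 kg·m². Taking the sense of the child's angular momentum as positive, L_{child} = m v R = (43.4)(4.74)(2.06) = 423.8 kg·m²/s.
L_i = +I_p ω_p + m v R = +(534.7)(3.92) + 423.8 = 2520 kg·m²/s.
After sticking, I_f = I_p + m R² = 534.7 + (43.4)(2.06)² = 718.9 kg·m².
ω_f = L_i / I_f = 2520 / 718.9 = 3.505 rad/s.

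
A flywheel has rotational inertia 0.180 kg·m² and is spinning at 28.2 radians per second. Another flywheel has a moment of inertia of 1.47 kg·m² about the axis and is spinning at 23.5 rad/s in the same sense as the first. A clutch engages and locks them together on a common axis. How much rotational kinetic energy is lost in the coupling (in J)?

No external torque acts about the common axis, so total angular momentum is conserved.
Taking A's sense as positive: L = (0.1800)(28.2) + (1.470)(23.5) = 39.62 kg·m²·rad/s.
Combined I = 0.1800 + 1.470 = 1.650 kg·m².
ω_f = L / I = 39.62 / 1.650 = 24.01 rad/s.
KE_i = ½ΣIω² = 477.5 J; KE_f = ½(1.650)(24.01)² = 475.7 J.

ΔKE lost ≈ 1.77 J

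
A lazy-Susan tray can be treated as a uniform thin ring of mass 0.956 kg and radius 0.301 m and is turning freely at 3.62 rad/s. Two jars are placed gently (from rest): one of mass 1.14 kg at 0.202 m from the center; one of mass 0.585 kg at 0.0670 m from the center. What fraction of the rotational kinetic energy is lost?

The added mass arrives with no angular momentum about the center, and any external torque about the center is negligible, so the system's angular momentum is conserved.
I_p = (0.956)(0.301)² = 0.08661 kg·m².
Added inertia Σmr² = (1.14)(0.202)² + (0.585)(0.0670)² = 0.04914 kg·m²; I_f = 0.08661 + 0.04914 = 0.1358 kg·m².
ω_f = I_p ω_i / I_f = (0.08661)(3.62) / 0.1358 = 2.310 rad/s.
KE_i = ½(0.08661)(3.620 rad/s)² = 0.5675 J; KE_f = ½(0.1358)(2.310)² = 0.3621 J.
Fraction lost = 0.3620.

fraction ≈ 0.362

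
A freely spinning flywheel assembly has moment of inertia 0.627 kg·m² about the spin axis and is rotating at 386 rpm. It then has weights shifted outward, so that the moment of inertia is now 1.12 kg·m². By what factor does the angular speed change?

With no external torque about the axis, L is conserved: I₁ω₁ = I₂ω₂.
ω₂/ω₁ = I₁/I₂ = 0.6270 / 1.120 = 0.5598.

ω₂/ω₁ ≈ 0.560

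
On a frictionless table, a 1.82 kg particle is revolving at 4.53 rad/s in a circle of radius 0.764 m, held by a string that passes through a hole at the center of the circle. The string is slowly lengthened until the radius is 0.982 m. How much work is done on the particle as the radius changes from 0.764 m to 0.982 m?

The constraining force is radial, so m r² ω about the center is conserved.
ω₂ = ω₁ (r₁/r₂)² = (4.53)(0.764/0.982)² = 2.742 rad/s.
W = ΔKE = ½m(v₂² − v₁²) = -4.302 J.

W ≈ -4.30 J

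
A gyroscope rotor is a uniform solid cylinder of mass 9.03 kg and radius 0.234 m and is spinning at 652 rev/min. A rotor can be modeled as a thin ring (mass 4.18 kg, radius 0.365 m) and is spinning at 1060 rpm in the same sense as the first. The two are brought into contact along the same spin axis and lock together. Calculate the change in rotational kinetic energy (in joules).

ΔKE ≈ -156 J

The coupling torques are internal; angular momentum about the shared axis is conserved.
Moments of inertia: I_A = ½(9.03)(0.234)² = 0.2472 kg·m²; I_B = (4.18)(0.365)² = 0.5569 kg·m².
Taking A's sense as positive: L = (0.2472)(652) + (0.5569)(1060) = 751.5 kg·m²·rpm.
Combined I = 0.2472 + 0.5569 = 0.8041 kg·m².
ω_f = L / I = 751.5 / 0.8041 = 934.6 rpm.
KE_i = ½ΣIω² = 4007 J; KE_f = ½(0.8041)(97.87)² = 3851 J.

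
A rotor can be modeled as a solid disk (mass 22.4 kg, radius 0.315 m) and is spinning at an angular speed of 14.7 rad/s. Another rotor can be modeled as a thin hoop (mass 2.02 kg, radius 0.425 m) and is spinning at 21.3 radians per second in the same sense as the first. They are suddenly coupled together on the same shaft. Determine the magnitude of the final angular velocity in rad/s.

|ω_f| ≈ 16.3 rad/s

No external torque acts about the common axis, so total angular momentum is conserved.
Moments of inertia: I_A = ½(22.4)(0.315)² = 1.111 kg·m²; I_B = (2.02)(0.425)² = 0.3649 kg·m².
Taking A's sense as positive: L = (1.111)(14.7) + (0.3649)(21.3) = 24.11 kg·m²·rad/s.
Combined I = 1.111 + 0.3649 = 1.476 kg·m².
ω_f = L / I = 24.11 / 1.476 = 16.33 rad/s.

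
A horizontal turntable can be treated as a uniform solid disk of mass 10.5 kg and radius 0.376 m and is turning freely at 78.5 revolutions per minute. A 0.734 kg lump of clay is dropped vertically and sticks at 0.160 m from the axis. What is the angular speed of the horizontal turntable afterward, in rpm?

ω_f ≈ 76.6 rpm

No external torque acts about the axis; L_before = L_after.
I_p = ½(10.5)(0.376)² = 0.7422 kg·m².
Added inertia Σmr² = (0.734)(0.160)² = 0.01879 kg·m²; I_f = 0.7422 + 0.01879 = 0.7610 kg·m².
ω_f = I_p ω_i / I_f = (0.7422)(78.5) / 0.7610 = 76.56 rpm.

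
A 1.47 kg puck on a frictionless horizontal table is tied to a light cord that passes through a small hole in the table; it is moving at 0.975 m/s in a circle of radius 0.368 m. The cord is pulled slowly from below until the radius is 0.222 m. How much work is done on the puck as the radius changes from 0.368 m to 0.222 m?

The only horizontal force on the mass is along the cord (radial), so it exerts no torque about the hole and angular momentum m v r is conserved.
v₂ = v₁ r₁ / r₂ = (0.975)(0.368) / (0.222) = 1.616 m/s.
W = ΔKE = ½m(v₂² − v₁²) = 1.221 J.

W ≈ 1.22 J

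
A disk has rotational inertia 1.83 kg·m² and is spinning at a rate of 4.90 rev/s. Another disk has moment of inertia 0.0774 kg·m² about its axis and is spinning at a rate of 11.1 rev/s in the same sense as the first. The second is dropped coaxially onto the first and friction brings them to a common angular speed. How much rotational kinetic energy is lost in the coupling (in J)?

No external torque acts about the common axis, so total angular momentum is conserved.
Taking A's sense as positive: L = (1.830)(4.90) + (0.07740)(11.1) = 9.826 kg·m²·rev/s.
Combined I = 1.830 + 0.07740 = 1.907 kg·m².
ω_f = L / I = 9.826 / 1.907 = 5.152 rev/s.
KE_i = ½ΣIω² = 1056 J; KE_f = ½(1.907)(32.37)² = 999.2 J.

ΔKE lost ≈ 56.3 J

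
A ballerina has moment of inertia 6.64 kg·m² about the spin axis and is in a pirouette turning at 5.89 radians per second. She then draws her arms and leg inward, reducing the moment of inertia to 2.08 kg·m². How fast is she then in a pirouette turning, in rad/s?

No external torque acts about the spin axis, so angular momentum is conserved.
ω₂ = I₁ω₁ / I₂ = (6.640)(5.89 rad/s) / (2.080) = 18.80 rad/s.

ω₂ ≈ 18.8 rad/s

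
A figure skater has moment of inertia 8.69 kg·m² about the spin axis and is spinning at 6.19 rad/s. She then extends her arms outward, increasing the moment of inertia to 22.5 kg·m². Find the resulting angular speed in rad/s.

No external torque acts about the spin axis, so angular momentum is conserved.
ω₂ = I₁ω₁ / I₂ = (8.690)(6.19 rad/s) / (22.50) = 2.391 rad/s.

ω₂ ≈ 2.39 rad/s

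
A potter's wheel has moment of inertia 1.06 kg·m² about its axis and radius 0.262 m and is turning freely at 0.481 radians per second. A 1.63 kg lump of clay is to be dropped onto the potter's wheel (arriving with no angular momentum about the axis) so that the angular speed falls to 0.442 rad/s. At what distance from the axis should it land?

r ≈ 0.240 m

No external torque acts about the axis; L_before = L_after.
I_p ω_i = (I_p + m r²) ω_f ⇒ m r² = I_p(ω_i/ω_f − 1) = 1.060(0.481/0.442 − 1) = 0.09353 kg·m².
r = √(0.09353/1.63) = 0.2395 m.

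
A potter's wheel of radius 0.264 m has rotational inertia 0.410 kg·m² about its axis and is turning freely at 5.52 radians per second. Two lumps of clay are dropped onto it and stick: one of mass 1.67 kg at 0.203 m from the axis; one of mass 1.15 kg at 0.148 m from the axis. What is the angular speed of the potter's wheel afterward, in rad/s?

No external torque acts about the axis; L_before = L_after.
Added inertia Σmr² = (1.67)(0.203)² + (1.15)(0.148)² = 0.09401 kg·m²; I_f = 0.4100 + 0.09401 = 0.5040 kg·m².
ω_f = I_p ω_i / I_f = (0.4100)(5.52) / 0.5040 = 4.490 rad/s.

ω_f ≈ 4.49 rad/s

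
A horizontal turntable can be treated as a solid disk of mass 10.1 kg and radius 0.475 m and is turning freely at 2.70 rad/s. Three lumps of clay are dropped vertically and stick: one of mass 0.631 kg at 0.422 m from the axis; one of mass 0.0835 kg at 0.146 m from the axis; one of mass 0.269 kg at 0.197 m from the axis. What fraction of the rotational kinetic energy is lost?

fraction ≈ 0.0986

No external torque acts about the axis; L_before = L_after.
I_p = ½(10.1)(0.475)² = 1.139 kg·m².
Added inertia Σmr² = (0.631)(0.422)² + (0.0835)(0.146)² + (0.269)(0.197)² = 0.1246 kg·m²; I_f = 1.139 + 0.1246 = 1.264 kg·m².
ω_f = I_p ω_i / I_f = (1.139)(2.70) / 1.264 = 2.434 rad/s.
KE_i = ½(1.139)(2.700 rad/s)² = 4.153 J; KE_f = ½(1.264)(2.434)² = 3.744 J.
Fraction lost = 0.09857.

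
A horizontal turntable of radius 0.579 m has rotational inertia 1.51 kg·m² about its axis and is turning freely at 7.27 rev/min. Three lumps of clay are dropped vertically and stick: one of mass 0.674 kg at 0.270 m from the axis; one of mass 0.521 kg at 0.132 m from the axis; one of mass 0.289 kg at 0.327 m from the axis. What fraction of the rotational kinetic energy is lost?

No external torque acts about the axis; L_before = L_after.
Added inertia Σmr² = (0.674)(0.270)² + (0.521)(0.132)² + (0.289)(0.327)² = 0.08911 kg·m²; I_f = 1.510 + 0.08911 = 1.599 kg·m².
ω_f = I_p ω_i / I_f = (1.510)(7.27) / 1.599 = 6.865 rpm.
KE_i = ½(1.510)(0.7613 rad/s)² = 0.4376 J; KE_f = ½(1.599)(0.7189)² = 0.4132 J.
Fraction lost = 0.05573.

fraction ≈ 0.0557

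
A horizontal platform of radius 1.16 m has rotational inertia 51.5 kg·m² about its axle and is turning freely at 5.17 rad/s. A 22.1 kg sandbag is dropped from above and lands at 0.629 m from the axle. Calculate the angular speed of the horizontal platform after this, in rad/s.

No external torque acts about the axle; L_before = L_after.
Added inertia Σmr² = (22.1)(0.629)² = 8.744 kg·m²; I_f = 51.50 + 8.744 = 60.24 kg·m².
ω_f = I_p ω_i / I_f = (51.50)(5.17) / 60.24 = 4.420 rad/s.

ω_f ≈ 4.42 rad/s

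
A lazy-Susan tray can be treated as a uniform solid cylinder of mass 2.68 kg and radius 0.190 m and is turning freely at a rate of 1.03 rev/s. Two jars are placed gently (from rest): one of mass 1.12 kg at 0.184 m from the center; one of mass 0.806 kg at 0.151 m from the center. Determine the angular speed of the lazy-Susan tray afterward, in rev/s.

No external torque acts about the center; L_before = L_after.
I_p = ½(2.68)(0.190)² = 0.04837 kg·m².
Added inertia Σmr² = (1.12)(0.184)² + (0.806)(0.151)² = 0.05630 kg·m²; I_f = 0.04837 + 0.05630 = 0.1047 kg·m².
ω_f = I_p ω_i / I_f = (0.04837)(1.03) / 0.1047 = 0.4760 rev/s.

ω_f ≈ 0.476 rev/s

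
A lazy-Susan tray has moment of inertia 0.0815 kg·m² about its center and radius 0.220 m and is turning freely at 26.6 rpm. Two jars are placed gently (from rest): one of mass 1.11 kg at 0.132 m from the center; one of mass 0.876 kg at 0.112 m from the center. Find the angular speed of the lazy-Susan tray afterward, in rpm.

ω_f ≈ 19.4 rpm

No external torque acts about the center; L_before = L_after.
Added inertia Σmr² = (1.11)(0.132)² + (0.876)(0.112)² = 0.03033 kg·m²; I_f = 0.08150 + 0.03033 = 0.1118 kg·m².
ω_f = I_p ω_i / I_f = (0.08150)(26.6) / 0.1118 = 19.39 rpm.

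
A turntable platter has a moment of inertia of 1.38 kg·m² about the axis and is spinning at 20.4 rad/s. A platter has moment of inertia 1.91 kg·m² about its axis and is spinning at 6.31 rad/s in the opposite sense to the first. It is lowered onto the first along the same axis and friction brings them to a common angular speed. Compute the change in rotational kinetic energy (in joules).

ΔKE ≈ -286 J

No external torque acts about the common axis, so total angular momentum is conserved.
Taking A's sense as positive: L = (1.380)(20.4) − (1.910)(6.31) = 16.10 kg·m²·rad/s.
Combined I = 1.380 + 1.910 = 3.290 kg·m².
ω_f = L / I = 16.10 / 3.290 = 4.894 rad/s.
KE_i = ½ΣIω² = 325.2 J; KE_f = ½(3.290)(4.894)² = 39.39 J.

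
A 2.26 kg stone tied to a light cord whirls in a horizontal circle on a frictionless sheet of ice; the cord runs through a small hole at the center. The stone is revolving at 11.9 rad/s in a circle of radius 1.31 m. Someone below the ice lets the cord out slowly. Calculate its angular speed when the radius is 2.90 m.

The constraining force is radial, so m r² ω about the center is conserved.
ω₂ = ω₁ (r₁/r₂)² = (11.9)(1.31/2.90)² = 2.428 rad/s.

ω₂ ≈ 2.43 rad/s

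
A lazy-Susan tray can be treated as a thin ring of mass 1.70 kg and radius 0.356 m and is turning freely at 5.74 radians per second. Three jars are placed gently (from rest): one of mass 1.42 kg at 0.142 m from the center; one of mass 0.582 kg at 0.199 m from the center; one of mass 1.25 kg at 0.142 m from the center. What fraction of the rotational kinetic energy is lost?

The added mass arrives with no angular momentum about the center, and any external torque about the center is negligible, so the system's angular momentum is conserved.
I_p = (1.70)(0.356)² = 0.2155 kg·m².
Added inertia Σmr² = (1.42)(0.142)² + (0.582)(0.199)² + (1.25)(0.142)² = 0.07689 kg·m²; I_f = 0.2155 + 0.07689 = 0.2923 kg·m².
ω_f = I_p ω_i / I_f = (0.2155)(5.74) / 0.2923 = 4.230 rad/s.
KE_i = ½(0.2155)(5.740 rad/s)² = 3.549 J; KE_f = ½(0.2923)(4.230)² = 2.616 J.
Fraction lost = 0.2630.

fraction ≈ 0.263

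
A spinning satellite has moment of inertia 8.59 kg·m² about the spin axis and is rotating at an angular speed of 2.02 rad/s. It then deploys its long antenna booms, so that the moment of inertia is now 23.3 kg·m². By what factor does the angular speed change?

ω₂/ω₁ ≈ 0.369

Angular momentum about the spin axis is conserved since the torque about it is zero.
ω₂/ω₁ = I₁/I₂ = 8.590 / 23.30 = 0.3687.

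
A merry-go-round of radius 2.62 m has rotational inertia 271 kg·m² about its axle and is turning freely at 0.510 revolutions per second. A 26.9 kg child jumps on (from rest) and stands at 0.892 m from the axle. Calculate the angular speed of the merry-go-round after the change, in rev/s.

ω_f ≈ 0.473 rev/s

No external torque acts about the axle; L_before = L_after.
Added inertia Σmr² = (26.9)(0.892)² = 21.40 kg·m²; I_f = 271.0 + 21.40 = 292.4 kg·m².
ω_f = I_p ω_i / I_f = (271.0)(0.510) / 292.4 = 0.4727 rev/s.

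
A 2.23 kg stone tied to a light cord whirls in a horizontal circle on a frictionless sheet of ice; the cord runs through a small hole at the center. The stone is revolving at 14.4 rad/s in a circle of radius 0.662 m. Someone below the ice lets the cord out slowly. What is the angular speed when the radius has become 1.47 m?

The constraining force is radial, so m r² ω about the center is conserved.
ω₂ = ω₁ (r₁/r₂)² = (14.4)(0.662/1.47)² = 2.920 rad/s.

ω₂ ≈ 2.92 rad/s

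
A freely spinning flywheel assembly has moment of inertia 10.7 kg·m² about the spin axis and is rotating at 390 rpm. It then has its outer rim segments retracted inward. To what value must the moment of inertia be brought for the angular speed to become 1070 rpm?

Angular momentum about the spin axis is conserved since the torque about it is zero.
I₂ = I₁ω₁ / ω₂ = (10.7)(390) / (1070) = 3.900 kg·m².

I₂ ≈ 3.90 kg·m²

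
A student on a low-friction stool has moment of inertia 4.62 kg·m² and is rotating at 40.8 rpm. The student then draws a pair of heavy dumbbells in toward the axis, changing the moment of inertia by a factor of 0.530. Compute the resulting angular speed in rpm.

Angular momentum about the spin axis is conserved since the torque about it is zero.
I₂ = 0.530 × 4.62 = 2.449 kg·m².
ω₂ = I₁ω₁ / I₂ = (4.620)(40.8 rpm) / (2.449) = 76.98 rpm.

ω₂ ≈ 77.0 rpm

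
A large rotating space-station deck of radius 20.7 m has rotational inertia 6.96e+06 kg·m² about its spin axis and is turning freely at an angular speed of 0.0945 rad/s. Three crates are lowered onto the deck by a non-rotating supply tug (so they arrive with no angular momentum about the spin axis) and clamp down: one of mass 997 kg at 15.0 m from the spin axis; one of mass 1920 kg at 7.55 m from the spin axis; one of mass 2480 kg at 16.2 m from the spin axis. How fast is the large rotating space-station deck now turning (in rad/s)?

ω_f ≈ 0.0828 rad/s

No external torque acts about the spin axis; L_before = L_after.
Added inertia Σmr² = (997)(15.0)² + (1920)(7.55)² + (2480)(16.2)² = 9.846e+05 kg·m²; I_f = 6.960e+06 + 9.846e+05 = 7.945e+06 kg·m².
ω_f = I_p ω_i / I_f = (6.960e+06)(0.0945) / 7.945e+06 = 0.08279 rad/s.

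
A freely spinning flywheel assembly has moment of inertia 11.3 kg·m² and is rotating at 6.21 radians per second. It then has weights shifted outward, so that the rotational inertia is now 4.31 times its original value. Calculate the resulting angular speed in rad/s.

ω₂ ≈ 1.44 rad/s

No external torque acts about the spin axis, so angular momentum is conserved.
I₂ = 4.31 × 11.3 = 48.70 kg·m².
ω₂ = I₁ω₁ / I₂ = (11.30)(6.21 rad/s) / (48.70) = 1.441 rad/s.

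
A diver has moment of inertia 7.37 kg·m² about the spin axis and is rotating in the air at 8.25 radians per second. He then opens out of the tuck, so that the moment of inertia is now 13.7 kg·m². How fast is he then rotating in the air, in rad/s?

ω₂ ≈ 4.44 rad/s

With no external torque about the axis, L is conserved: I₁ω₁ = I₂ω₂.
ω₂ = I₁ω₁ / I₂ = (7.370)(8.25 rad/s) / (13.70) = 4.438 rad/s.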